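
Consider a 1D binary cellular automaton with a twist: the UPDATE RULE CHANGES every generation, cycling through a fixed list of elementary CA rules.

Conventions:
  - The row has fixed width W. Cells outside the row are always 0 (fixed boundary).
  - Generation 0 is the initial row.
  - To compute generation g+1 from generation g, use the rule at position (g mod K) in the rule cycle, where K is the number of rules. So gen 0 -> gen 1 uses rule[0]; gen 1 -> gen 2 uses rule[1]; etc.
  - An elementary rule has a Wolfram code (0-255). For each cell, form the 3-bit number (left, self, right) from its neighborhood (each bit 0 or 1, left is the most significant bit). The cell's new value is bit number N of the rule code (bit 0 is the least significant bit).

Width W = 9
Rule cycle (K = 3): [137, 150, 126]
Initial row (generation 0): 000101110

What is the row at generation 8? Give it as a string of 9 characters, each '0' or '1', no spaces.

Gen 0: 000101110
Gen 1 (rule 137): 110001100
Gen 2 (rule 150): 001010010
Gen 3 (rule 126): 011111111
Gen 4 (rule 137): 011111110
Gen 5 (rule 150): 101111101
Gen 6 (rule 126): 111000111
Gen 7 (rule 137): 110010110
Gen 8 (rule 150): 001110001

Answer: 001110001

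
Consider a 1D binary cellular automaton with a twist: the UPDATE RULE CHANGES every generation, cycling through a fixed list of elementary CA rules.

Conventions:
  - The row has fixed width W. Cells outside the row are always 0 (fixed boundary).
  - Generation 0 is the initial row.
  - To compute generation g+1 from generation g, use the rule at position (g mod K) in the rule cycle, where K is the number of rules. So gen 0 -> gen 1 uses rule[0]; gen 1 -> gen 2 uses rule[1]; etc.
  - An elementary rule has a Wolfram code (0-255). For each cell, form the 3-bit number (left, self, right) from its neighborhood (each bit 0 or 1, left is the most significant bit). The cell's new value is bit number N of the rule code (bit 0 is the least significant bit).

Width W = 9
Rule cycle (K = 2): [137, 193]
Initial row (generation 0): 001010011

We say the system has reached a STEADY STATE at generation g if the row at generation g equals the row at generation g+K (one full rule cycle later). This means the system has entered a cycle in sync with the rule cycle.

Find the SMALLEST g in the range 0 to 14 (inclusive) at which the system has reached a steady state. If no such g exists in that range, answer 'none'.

Gen 0: 001010011
Gen 1 (rule 137): 100000010
Gen 2 (rule 193): 001111000
Gen 3 (rule 137): 101110011
Gen 4 (rule 193): 000110001
Gen 5 (rule 137): 110100100
Gen 6 (rule 193): 010000001
Gen 7 (rule 137): 000111100
Gen 8 (rule 193): 110011101
Gen 9 (rule 137): 100011000
Gen 10 (rule 193): 001001011
Gen 11 (rule 137): 100000010
Gen 12 (rule 193): 001111000
Gen 13 (rule 137): 101110011
Gen 14 (rule 193): 000110001
Gen 15 (rule 137): 110100100
Gen 16 (rule 193): 010000001

Answer: none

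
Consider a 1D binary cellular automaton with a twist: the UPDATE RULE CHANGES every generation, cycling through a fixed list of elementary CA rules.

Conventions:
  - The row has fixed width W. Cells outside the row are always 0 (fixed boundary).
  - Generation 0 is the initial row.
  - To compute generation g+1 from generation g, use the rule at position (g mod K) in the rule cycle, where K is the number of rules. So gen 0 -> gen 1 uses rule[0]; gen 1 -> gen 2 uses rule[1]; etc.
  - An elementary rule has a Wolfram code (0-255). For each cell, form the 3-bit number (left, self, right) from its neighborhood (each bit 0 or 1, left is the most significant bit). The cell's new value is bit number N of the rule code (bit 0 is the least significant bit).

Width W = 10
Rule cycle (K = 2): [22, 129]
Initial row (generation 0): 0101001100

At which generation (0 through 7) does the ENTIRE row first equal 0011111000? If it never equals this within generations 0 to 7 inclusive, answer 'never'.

Answer: 5

Derivation:
Gen 0: 0101001100
Gen 1 (rule 22): 1101110010
Gen 2 (rule 129): 0000100000
Gen 3 (rule 22): 0001110000
Gen 4 (rule 129): 1100100111
Gen 5 (rule 22): 0011111000
Gen 6 (rule 129): 1001110011
Gen 7 (rule 22): 1110001100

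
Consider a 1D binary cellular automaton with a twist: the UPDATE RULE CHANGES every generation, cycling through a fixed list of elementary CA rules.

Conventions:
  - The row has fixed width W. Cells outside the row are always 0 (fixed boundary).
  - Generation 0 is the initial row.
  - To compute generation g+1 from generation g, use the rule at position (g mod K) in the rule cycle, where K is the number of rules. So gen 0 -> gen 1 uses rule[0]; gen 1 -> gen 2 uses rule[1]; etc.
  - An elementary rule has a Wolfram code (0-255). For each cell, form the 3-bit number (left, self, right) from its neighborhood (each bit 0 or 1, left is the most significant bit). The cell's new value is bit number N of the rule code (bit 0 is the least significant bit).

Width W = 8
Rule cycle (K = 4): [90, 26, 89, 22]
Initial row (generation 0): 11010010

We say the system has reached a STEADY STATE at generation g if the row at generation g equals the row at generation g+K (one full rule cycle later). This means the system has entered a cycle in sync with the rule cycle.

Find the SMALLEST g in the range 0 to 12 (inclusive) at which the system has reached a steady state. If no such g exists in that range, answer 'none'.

Gen 0: 11010010
Gen 1 (rule 90): 11001101
Gen 2 (rule 26): 10111000
Gen 3 (rule 89): 00101111
Gen 4 (rule 22): 01100000
Gen 5 (rule 90): 11110000
Gen 6 (rule 26): 10001000
Gen 7 (rule 89): 01100111
Gen 8 (rule 22): 10011000
Gen 9 (rule 90): 01111100
Gen 10 (rule 26): 11000010
Gen 11 (rule 89): 11111001
Gen 12 (rule 22): 00000111
Gen 13 (rule 90): 00001101
Gen 14 (rule 26): 00011000
Gen 15 (rule 89): 11011111
Gen 16 (rule 22): 00000000

Answer: none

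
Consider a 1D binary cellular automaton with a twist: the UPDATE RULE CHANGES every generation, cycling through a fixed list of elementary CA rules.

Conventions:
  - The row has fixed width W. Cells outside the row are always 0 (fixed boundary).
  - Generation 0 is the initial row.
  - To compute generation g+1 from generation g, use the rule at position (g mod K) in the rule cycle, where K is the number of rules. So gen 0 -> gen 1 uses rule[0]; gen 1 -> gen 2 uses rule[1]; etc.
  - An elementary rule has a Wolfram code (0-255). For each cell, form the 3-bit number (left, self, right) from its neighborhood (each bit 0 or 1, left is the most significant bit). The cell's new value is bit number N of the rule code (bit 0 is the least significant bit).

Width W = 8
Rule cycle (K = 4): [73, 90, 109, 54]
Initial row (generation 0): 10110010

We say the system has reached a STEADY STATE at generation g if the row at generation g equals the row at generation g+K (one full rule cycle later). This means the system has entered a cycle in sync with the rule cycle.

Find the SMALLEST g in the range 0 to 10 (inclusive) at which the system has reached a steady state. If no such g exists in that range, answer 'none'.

Answer: 3

Derivation:
Gen 0: 10110010
Gen 1 (rule 73): 00110000
Gen 2 (rule 90): 01111000
Gen 3 (rule 109): 01001011
Gen 4 (rule 54): 11111100
Gen 5 (rule 73): 10000101
Gen 6 (rule 90): 01001000
Gen 7 (rule 109): 01001011
Gen 8 (rule 54): 11111100
Gen 9 (rule 73): 10000101
Gen 10 (rule 90): 01001000
Gen 11 (rule 109): 01001011
Gen 12 (rule 54): 11111100
Gen 13 (rule 73): 10000101
Gen 14 (rule 90): 01001000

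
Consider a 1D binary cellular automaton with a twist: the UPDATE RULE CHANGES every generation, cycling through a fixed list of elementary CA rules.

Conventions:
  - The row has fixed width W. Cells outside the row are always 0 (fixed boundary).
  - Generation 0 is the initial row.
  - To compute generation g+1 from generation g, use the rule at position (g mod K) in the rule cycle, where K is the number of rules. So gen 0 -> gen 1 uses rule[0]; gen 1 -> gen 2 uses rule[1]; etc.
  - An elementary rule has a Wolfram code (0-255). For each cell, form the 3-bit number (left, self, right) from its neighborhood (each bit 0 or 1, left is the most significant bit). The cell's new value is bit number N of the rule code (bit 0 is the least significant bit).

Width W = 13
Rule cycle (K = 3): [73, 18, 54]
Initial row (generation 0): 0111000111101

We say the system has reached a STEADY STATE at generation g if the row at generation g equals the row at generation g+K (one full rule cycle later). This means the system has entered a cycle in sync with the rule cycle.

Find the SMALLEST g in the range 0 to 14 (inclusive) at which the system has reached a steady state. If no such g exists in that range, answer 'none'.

Gen 0: 0111000111101
Gen 1 (rule 73): 0101010100100
Gen 2 (rule 18): 1000000011010
Gen 3 (rule 54): 1100000100111
Gen 4 (rule 73): 1101110000101
Gen 5 (rule 18): 0000001001000
Gen 6 (rule 54): 0000011111100
Gen 7 (rule 73): 1111010000101
Gen 8 (rule 18): 0000001001000
Gen 9 (rule 54): 0000011111100
Gen 10 (rule 73): 1111010000101
Gen 11 (rule 18): 0000001001000
Gen 12 (rule 54): 0000011111100
Gen 13 (rule 73): 1111010000101
Gen 14 (rule 18): 0000001001000
Gen 15 (rule 54): 0000011111100
Gen 16 (rule 73): 1111010000101
Gen 17 (rule 18): 0000001001000

Answer: 5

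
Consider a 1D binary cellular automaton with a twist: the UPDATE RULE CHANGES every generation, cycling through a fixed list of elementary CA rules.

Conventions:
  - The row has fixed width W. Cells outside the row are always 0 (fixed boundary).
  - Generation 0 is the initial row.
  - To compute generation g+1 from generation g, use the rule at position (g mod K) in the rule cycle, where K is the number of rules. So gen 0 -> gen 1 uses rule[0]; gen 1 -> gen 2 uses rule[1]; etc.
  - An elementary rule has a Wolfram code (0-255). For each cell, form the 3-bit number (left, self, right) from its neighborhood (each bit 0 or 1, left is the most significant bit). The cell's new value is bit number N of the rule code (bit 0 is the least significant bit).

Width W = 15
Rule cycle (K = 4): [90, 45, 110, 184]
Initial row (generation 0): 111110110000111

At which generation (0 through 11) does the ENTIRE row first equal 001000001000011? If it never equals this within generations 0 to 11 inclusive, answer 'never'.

Answer: never

Derivation:
Gen 0: 111110110000111
Gen 1 (rule 90): 100010111001101
Gen 2 (rule 45): 101011100001011
Gen 3 (rule 110): 111110100011111
Gen 4 (rule 184): 111101010011110
Gen 5 (rule 90): 100100001110011
Gen 6 (rule 45): 100101101000010
Gen 7 (rule 110): 101111111000110
Gen 8 (rule 184): 011111110100101
Gen 9 (rule 90): 110000010011000
Gen 10 (rule 45): 100111010010011
Gen 11 (rule 110): 101101110110111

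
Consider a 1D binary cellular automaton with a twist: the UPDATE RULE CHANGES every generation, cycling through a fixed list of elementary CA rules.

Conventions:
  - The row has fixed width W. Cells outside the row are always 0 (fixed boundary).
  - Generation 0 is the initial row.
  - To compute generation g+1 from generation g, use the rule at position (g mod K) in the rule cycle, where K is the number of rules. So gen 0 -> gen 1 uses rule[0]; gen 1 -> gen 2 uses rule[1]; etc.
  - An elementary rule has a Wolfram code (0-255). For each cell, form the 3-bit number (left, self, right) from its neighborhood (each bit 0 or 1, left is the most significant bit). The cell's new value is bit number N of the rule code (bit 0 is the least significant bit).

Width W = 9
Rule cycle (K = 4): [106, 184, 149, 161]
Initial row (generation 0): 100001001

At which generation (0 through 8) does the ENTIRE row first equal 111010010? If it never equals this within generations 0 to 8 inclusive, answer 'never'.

Answer: 6

Derivation:
Gen 0: 100001001
Gen 1 (rule 106): 000010010
Gen 2 (rule 184): 000001001
Gen 3 (rule 149): 111101101
Gen 4 (rule 161): 011010010
Gen 5 (rule 106): 111100100
Gen 6 (rule 184): 111010010
Gen 7 (rule 149): 010011011
Gen 8 (rule 161): 000000100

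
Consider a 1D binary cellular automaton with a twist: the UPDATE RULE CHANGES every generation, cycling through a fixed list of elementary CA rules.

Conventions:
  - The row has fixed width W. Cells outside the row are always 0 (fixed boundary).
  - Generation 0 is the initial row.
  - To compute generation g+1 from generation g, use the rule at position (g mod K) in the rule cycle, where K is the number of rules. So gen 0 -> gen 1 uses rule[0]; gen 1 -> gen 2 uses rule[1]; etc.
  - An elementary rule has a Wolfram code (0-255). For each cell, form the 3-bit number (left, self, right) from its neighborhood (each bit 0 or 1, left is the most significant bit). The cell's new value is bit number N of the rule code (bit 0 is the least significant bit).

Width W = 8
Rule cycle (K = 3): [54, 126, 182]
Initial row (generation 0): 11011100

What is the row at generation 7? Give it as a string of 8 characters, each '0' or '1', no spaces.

Gen 0: 11011100
Gen 1 (rule 54): 00100010
Gen 2 (rule 126): 01110111
Gen 3 (rule 182): 10101010
Gen 4 (rule 54): 11111111
Gen 5 (rule 126): 10000001
Gen 6 (rule 182): 11000011
Gen 7 (rule 54): 00100100

Answer: 00100100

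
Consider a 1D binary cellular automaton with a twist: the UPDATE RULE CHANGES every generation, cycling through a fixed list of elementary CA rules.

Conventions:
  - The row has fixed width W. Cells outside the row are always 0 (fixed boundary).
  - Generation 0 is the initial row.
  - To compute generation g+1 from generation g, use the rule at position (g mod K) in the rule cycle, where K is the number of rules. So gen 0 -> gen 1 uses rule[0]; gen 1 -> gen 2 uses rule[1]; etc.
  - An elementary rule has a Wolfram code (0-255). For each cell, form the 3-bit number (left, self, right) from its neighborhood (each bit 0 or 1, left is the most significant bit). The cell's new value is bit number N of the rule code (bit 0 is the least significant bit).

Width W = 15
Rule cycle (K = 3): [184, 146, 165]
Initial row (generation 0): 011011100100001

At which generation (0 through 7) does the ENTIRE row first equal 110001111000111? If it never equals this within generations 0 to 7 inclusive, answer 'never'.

Gen 0: 011011100100001
Gen 1 (rule 184): 010111010010000
Gen 2 (rule 146): 100010001101000
Gen 3 (rule 165): 101010100011011
Gen 4 (rule 184): 010101010010110
Gen 5 (rule 146): 100000001100001
Gen 6 (rule 165): 101111100001101
Gen 7 (rule 184): 011111010001010

Answer: never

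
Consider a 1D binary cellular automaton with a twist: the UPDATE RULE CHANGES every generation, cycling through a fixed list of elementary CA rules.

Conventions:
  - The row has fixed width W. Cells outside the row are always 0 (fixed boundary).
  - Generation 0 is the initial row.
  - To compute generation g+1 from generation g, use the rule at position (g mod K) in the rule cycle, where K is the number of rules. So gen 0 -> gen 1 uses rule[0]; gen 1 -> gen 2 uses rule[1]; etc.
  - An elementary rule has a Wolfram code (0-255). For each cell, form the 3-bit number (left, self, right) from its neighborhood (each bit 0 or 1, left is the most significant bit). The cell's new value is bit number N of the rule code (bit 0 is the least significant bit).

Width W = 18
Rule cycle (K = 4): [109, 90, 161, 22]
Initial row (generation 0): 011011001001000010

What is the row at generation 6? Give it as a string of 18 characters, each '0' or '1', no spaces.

Gen 0: 011011001001000010
Gen 1 (rule 109): 011111001001011010
Gen 2 (rule 90): 110001110110011001
Gen 3 (rule 161): 000100101000000000
Gen 4 (rule 22): 001111101100000000
Gen 5 (rule 109): 101000111101111111
Gen 6 (rule 90): 000101100101000001

Answer: 000101100101000001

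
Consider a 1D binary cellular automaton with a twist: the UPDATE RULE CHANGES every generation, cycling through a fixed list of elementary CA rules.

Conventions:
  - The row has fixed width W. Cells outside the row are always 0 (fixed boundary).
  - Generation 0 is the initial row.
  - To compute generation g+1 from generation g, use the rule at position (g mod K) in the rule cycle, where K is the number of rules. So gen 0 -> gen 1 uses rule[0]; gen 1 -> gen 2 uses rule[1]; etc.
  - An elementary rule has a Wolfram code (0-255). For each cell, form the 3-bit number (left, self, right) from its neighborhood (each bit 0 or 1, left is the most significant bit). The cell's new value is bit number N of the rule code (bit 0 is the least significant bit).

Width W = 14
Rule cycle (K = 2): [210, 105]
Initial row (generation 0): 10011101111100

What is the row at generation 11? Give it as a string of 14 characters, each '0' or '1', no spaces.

Answer: 10100001010010

Derivation:
Gen 0: 10011101111100
Gen 1 (rule 210): 01101100111110
Gen 2 (rule 105): 01111100100010
Gen 3 (rule 210): 10111111010101
Gen 4 (rule 105): 01100001101010
Gen 5 (rule 210): 10110010100001
Gen 6 (rule 105): 01110001001100
Gen 7 (rule 210): 10111010110110
Gen 8 (rule 105): 01101101111110
Gen 9 (rule 210): 10100100111111
Gen 10 (rule 105): 01000000100001
Gen 11 (rule 210): 10100001010010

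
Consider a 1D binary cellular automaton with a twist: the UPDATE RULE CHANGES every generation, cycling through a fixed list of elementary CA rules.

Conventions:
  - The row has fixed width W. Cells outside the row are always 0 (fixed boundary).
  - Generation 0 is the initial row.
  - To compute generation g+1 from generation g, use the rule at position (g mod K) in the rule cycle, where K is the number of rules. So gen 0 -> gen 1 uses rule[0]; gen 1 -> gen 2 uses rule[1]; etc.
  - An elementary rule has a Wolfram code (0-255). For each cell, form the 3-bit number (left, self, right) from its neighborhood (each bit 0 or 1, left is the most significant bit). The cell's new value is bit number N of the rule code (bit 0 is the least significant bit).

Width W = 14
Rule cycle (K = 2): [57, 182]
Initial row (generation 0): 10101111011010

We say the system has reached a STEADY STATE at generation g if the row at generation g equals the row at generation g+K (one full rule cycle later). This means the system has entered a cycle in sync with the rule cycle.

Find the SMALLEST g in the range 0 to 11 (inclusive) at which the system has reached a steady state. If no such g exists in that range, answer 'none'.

Answer: none

Derivation:
Gen 0: 10101111011010
Gen 1 (rule 57): 01011000110101
Gen 2 (rule 182): 11100101001111
Gen 3 (rule 57): 10010010101000
Gen 4 (rule 182): 11111111111100
Gen 5 (rule 57): 10000000000011
Gen 6 (rule 182): 11000000000100
Gen 7 (rule 57): 10111111110011
Gen 8 (rule 182): 11011111101100
Gen 9 (rule 57): 10110000011011
Gen 10 (rule 182): 11001000100100
Gen 11 (rule 57): 10100110010011
Gen 12 (rule 182): 11111001111100
Gen 13 (rule 57): 10000101000011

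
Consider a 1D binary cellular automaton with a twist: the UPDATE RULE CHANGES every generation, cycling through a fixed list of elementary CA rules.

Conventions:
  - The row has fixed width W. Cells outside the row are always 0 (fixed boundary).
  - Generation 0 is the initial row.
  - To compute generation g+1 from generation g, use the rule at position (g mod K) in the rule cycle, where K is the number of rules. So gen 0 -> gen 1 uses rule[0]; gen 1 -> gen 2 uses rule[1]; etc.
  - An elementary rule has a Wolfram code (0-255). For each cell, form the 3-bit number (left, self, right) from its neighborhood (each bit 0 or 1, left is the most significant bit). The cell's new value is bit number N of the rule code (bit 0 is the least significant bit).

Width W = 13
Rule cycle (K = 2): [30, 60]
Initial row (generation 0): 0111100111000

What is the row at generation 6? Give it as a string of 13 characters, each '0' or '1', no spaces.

Answer: 1101100010100

Derivation:
Gen 0: 0111100111000
Gen 1 (rule 30): 1100011100100
Gen 2 (rule 60): 1010010010110
Gen 3 (rule 30): 1011111110101
Gen 4 (rule 60): 1110000001111
Gen 5 (rule 30): 1001000011000
Gen 6 (rule 60): 1101100010100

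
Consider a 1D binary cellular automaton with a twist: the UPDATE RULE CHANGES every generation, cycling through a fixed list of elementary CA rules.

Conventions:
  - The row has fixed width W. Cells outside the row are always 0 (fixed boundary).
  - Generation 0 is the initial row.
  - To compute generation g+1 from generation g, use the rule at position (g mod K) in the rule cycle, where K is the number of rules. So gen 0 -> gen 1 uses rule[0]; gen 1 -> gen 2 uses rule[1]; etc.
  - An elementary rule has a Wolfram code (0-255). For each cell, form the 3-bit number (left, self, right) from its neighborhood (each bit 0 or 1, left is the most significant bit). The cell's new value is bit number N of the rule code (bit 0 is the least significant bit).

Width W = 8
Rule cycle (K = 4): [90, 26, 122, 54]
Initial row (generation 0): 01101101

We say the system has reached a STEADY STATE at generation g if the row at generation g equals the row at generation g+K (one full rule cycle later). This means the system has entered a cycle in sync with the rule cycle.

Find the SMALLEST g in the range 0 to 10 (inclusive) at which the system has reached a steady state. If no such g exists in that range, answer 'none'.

Gen 0: 01101101
Gen 1 (rule 90): 11101100
Gen 2 (rule 26): 10001010
Gen 3 (rule 122): 01010101
Gen 4 (rule 54): 11111111
Gen 5 (rule 90): 10000001
Gen 6 (rule 26): 01000010
Gen 7 (rule 122): 10100101
Gen 8 (rule 54): 11111111
Gen 9 (rule 90): 10000001
Gen 10 (rule 26): 01000010
Gen 11 (rule 122): 10100101
Gen 12 (rule 54): 11111111
Gen 13 (rule 90): 10000001
Gen 14 (rule 26): 01000010

Answer: 4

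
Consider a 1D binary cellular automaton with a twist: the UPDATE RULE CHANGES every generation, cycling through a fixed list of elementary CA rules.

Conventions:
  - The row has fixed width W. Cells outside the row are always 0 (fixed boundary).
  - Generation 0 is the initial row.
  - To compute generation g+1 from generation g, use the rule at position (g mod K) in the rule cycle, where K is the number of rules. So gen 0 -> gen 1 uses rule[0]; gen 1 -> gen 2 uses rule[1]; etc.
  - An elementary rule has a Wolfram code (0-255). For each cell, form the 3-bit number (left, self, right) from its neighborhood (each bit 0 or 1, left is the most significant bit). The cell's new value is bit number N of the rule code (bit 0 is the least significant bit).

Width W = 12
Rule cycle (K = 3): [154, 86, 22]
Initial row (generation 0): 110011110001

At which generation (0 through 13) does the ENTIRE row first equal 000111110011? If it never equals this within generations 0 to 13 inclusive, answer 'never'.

Answer: never

Derivation:
Gen 0: 110011110001
Gen 1 (rule 154): 101111101010
Gen 2 (rule 86): 100000101011
Gen 3 (rule 22): 110001101000
Gen 4 (rule 154): 101011000100
Gen 5 (rule 86): 101001101110
Gen 6 (rule 22): 101110000001
Gen 7 (rule 154): 001101000010
Gen 8 (rule 86): 010101100111
Gen 9 (rule 22): 110100011000
Gen 10 (rule 154): 100010110100
Gen 11 (rule 86): 110110010110
Gen 12 (rule 22): 000001110001
Gen 13 (rule 154): 000011101010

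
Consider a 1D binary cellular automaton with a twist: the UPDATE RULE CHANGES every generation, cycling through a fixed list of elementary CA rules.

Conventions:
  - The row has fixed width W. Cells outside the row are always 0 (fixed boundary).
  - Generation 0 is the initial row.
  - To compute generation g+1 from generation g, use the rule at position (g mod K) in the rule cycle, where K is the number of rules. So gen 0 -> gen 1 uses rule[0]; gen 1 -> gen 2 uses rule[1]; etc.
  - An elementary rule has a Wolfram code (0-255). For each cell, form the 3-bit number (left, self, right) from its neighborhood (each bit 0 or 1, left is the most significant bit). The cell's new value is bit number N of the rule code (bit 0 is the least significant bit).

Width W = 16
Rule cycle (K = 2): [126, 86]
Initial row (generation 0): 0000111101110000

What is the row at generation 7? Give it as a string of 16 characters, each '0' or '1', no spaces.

Answer: 1110111100011111

Derivation:
Gen 0: 0000111101110000
Gen 1 (rule 126): 0001100111011000
Gen 2 (rule 86): 0010111001001100
Gen 3 (rule 126): 0111101111111110
Gen 4 (rule 86): 1000100000000011
Gen 5 (rule 126): 1101110000000111
Gen 6 (rule 86): 0100011000001001
Gen 7 (rule 126): 1110111100011111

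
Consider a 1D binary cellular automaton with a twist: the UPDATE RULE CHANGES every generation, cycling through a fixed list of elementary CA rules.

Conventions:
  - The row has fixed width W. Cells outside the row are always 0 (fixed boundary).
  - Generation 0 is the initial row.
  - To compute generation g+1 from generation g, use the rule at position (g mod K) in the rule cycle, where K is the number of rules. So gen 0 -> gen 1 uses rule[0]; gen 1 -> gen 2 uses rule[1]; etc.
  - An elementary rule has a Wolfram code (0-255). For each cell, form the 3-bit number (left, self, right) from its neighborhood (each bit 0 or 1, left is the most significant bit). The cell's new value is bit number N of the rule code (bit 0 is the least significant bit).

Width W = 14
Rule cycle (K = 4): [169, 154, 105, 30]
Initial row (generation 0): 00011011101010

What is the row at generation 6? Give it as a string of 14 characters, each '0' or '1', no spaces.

Answer: 10100000000010

Derivation:
Gen 0: 00011011101010
Gen 1 (rule 169): 11010111010100
Gen 2 (rule 154): 10000110000010
Gen 3 (rule 105): 00110110111000
Gen 4 (rule 30): 01100100100100
Gen 5 (rule 169): 01000000000001
Gen 6 (rule 154): 10100000000010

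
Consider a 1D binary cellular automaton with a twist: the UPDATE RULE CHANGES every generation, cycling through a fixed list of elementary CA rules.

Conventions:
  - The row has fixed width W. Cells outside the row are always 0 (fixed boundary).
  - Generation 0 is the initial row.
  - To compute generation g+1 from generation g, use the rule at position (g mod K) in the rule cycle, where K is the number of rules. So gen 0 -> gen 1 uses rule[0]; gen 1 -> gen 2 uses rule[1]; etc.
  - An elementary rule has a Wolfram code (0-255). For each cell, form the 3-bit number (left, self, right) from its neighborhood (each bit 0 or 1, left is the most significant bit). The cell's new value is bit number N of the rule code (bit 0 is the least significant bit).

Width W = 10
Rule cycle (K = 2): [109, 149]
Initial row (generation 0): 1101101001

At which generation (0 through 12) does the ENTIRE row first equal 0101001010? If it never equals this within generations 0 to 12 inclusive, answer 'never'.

Gen 0: 1101101001
Gen 1 (rule 109): 1111111001
Gen 2 (rule 149): 0111110101
Gen 3 (rule 109): 0100011111
Gen 4 (rule 149): 0111001110
Gen 5 (rule 109): 0101001010
Gen 6 (rule 149): 0101101011
Gen 7 (rule 109): 0111111111
Gen 8 (rule 149): 0011111110
Gen 9 (rule 109): 1010000010
Gen 10 (rule 149): 1011111011
Gen 11 (rule 109): 1110001111
Gen 12 (rule 149): 0101100110

Answer: 5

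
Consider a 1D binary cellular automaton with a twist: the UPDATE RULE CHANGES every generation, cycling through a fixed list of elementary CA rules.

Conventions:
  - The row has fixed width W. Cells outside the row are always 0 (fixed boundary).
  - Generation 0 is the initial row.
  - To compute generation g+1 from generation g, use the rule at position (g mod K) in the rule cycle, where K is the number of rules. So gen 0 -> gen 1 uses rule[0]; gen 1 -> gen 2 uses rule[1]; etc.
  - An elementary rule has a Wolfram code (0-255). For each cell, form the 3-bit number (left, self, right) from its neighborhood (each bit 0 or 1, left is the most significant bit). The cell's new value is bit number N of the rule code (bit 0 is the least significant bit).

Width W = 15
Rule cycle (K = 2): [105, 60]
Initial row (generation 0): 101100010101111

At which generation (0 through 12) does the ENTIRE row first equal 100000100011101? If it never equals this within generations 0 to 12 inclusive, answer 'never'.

Gen 0: 101100010101111
Gen 1 (rule 105): 011101001011001
Gen 2 (rule 60): 010011101110101
Gen 3 (rule 105): 000010111011010
Gen 4 (rule 60): 000011100110111
Gen 5 (rule 105): 111010100111101
Gen 6 (rule 60): 100111110100011
Gen 7 (rule 105): 000100011001011
Gen 8 (rule 60): 000110010101110
Gen 9 (rule 105): 110110001011010
Gen 10 (rule 60): 101101001110111
Gen 11 (rule 105): 011110001011101
Gen 12 (rule 60): 010001001110011

Answer: never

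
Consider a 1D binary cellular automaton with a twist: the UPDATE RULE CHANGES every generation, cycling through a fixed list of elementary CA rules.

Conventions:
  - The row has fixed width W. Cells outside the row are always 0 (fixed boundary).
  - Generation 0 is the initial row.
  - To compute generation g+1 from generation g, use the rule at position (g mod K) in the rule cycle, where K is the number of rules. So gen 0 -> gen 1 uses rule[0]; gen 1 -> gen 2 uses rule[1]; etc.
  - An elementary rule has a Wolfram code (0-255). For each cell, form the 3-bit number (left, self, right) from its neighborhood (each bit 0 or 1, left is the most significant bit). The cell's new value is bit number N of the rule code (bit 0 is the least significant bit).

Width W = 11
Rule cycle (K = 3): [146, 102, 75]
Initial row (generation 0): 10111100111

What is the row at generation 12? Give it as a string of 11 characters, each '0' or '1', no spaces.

Gen 0: 10111100111
Gen 1 (rule 146): 00011011010
Gen 2 (rule 102): 00101101110
Gen 3 (rule 75): 11001101010
Gen 4 (rule 146): 00110000001
Gen 5 (rule 102): 01010000011
Gen 6 (rule 75): 10000111111
Gen 7 (rule 146): 01001011110
Gen 8 (rule 102): 11011100010
Gen 9 (rule 75): 11010101100
Gen 10 (rule 146): 00000000010
Gen 11 (rule 102): 00000000110
Gen 12 (rule 75): 11111111110

Answer: 11111111110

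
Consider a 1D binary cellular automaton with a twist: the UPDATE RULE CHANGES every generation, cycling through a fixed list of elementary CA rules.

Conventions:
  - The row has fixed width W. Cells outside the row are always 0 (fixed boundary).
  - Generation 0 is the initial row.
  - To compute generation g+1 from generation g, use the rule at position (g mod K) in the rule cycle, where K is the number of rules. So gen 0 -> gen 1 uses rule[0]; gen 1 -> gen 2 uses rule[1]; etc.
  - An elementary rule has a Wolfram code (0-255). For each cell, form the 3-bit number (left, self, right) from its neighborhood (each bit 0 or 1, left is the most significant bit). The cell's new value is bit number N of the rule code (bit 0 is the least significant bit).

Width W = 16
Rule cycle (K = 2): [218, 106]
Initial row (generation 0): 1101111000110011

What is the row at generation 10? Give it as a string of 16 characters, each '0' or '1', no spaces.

Answer: 1011101110011010

Derivation:
Gen 0: 1101111000110011
Gen 1 (rule 218): 1101111101111111
Gen 2 (rule 106): 1111000111000001
Gen 3 (rule 218): 1111101111100010
Gen 4 (rule 106): 1000111000100100
Gen 5 (rule 218): 0101111101011010
Gen 6 (rule 106): 1011000110111100
Gen 7 (rule 218): 0011101110111110
Gen 8 (rule 106): 0110111011100010
Gen 9 (rule 218): 1110111011110101
Gen 10 (rule 106): 1011101110011010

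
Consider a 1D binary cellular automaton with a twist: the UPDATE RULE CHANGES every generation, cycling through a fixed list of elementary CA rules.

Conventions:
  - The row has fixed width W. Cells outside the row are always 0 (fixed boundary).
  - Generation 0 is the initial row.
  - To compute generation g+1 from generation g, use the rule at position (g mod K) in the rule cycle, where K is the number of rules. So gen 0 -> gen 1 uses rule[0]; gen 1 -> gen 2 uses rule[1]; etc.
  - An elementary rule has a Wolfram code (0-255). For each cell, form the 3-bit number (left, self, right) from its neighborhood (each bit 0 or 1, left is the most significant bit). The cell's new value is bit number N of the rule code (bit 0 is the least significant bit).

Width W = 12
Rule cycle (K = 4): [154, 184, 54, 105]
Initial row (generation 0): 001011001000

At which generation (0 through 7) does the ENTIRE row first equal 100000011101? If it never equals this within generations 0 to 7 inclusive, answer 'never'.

Answer: never

Derivation:
Gen 0: 001011001000
Gen 1 (rule 154): 010010110100
Gen 2 (rule 184): 001001101010
Gen 3 (rule 54): 011110011111
Gen 4 (rule 105): 010010010001
Gen 5 (rule 154): 101101101010
Gen 6 (rule 184): 011011010101
Gen 7 (rule 54): 100100111111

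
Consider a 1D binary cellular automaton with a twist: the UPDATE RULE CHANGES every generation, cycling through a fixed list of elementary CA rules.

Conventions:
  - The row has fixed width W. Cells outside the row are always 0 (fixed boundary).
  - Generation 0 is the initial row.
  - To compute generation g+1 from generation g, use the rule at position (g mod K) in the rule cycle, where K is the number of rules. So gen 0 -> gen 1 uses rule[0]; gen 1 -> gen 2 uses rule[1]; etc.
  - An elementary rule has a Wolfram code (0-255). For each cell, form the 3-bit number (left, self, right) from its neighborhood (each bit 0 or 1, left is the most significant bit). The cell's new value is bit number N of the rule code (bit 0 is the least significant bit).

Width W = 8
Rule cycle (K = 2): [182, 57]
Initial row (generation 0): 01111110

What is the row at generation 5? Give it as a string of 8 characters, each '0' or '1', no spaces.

Answer: 11110010

Derivation:
Gen 0: 01111110
Gen 1 (rule 182): 10111101
Gen 2 (rule 57): 01100010
Gen 3 (rule 182): 10010111
Gen 4 (rule 57): 01001100
Gen 5 (rule 182): 11110010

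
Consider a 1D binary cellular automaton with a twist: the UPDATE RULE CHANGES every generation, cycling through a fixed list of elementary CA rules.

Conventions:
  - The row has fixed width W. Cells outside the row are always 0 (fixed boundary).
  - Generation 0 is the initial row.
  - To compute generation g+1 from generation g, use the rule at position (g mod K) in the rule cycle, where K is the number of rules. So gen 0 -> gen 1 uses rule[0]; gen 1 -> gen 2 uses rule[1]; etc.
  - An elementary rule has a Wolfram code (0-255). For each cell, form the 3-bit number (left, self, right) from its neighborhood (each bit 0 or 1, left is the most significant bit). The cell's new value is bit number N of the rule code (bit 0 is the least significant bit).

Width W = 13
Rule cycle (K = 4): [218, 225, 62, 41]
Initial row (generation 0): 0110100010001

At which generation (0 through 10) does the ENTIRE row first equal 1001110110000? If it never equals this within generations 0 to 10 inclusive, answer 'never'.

Answer: 7

Derivation:
Gen 0: 0110100010001
Gen 1 (rule 218): 1110010101010
Gen 2 (rule 225): 0110001010100
Gen 3 (rule 62): 1101011111110
Gen 4 (rule 41): 1010110000000
Gen 5 (rule 218): 0000111000000
Gen 6 (rule 225): 1110011011111
Gen 7 (rule 62): 1001110110000
Gen 8 (rule 41): 0001001100111
Gen 9 (rule 218): 0010111111111
Gen 10 (rule 225): 1001011111111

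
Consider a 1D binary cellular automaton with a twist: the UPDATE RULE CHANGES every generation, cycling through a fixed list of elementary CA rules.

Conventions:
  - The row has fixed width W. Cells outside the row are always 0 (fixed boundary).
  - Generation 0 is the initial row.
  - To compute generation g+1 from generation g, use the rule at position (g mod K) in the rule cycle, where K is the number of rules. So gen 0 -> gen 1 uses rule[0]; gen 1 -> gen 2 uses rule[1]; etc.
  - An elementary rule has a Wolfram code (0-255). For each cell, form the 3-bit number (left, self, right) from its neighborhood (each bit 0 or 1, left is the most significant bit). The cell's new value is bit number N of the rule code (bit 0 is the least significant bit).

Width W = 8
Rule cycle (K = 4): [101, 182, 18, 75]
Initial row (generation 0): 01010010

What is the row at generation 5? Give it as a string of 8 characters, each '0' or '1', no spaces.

Answer: 00000001

Derivation:
Gen 0: 01010010
Gen 1 (rule 101): 01110010
Gen 2 (rule 182): 10101111
Gen 3 (rule 18): 00000000
Gen 4 (rule 75): 11111111
Gen 5 (rule 101): 00000001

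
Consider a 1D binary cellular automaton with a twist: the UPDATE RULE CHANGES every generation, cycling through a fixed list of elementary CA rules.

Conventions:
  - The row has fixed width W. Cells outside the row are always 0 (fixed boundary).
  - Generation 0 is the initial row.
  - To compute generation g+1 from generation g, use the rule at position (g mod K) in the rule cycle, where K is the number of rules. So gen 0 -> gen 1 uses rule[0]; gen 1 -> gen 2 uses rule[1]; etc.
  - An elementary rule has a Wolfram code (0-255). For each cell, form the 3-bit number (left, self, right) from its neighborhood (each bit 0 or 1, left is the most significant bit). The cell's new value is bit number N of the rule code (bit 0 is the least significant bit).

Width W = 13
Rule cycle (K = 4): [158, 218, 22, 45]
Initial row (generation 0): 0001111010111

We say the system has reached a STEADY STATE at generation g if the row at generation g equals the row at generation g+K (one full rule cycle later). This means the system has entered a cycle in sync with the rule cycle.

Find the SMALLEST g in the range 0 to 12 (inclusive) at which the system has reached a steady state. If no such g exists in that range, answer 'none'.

Gen 0: 0001111010111
Gen 1 (rule 158): 0011110010110
Gen 2 (rule 218): 0111111100111
Gen 3 (rule 22): 1000000011000
Gen 4 (rule 45): 1011111010011
Gen 5 (rule 158): 1011110011110
Gen 6 (rule 218): 0011111111111
Gen 7 (rule 22): 0100000000000
Gen 8 (rule 45): 0101111111111
Gen 9 (rule 158): 1101111111110
Gen 10 (rule 218): 1101111111111
Gen 11 (rule 22): 0000000000000
Gen 12 (rule 45): 1111111111111
Gen 13 (rule 158): 1111111111110
Gen 14 (rule 218): 1111111111111
Gen 15 (rule 22): 0000000000000
Gen 16 (rule 45): 1111111111111

Answer: 11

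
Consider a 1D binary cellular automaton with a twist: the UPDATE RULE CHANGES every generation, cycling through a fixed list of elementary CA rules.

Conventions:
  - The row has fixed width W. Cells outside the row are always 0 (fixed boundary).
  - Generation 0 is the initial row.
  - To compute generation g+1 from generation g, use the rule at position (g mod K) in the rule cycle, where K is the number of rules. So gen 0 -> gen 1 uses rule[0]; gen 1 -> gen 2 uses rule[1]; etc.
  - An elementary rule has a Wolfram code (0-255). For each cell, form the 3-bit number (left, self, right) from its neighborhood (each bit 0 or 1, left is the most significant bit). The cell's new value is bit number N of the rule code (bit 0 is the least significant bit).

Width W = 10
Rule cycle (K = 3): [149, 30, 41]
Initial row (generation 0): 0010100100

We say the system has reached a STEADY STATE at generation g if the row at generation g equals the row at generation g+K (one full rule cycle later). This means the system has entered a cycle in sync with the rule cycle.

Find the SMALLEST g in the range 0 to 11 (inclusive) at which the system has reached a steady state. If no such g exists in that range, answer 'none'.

Gen 0: 0010100100
Gen 1 (rule 149): 1010110111
Gen 2 (rule 30): 1010100100
Gen 3 (rule 41): 0101000001
Gen 4 (rule 149): 0101111101
Gen 5 (rule 30): 1101000001
Gen 6 (rule 41): 1010011100
Gen 7 (rule 149): 1011001011
Gen 8 (rule 30): 1010111010
Gen 9 (rule 41): 0101100100
Gen 10 (rule 149): 0100010111
Gen 11 (rule 30): 1110110100
Gen 12 (rule 41): 1001101001
Gen 13 (rule 149): 1100001101
Gen 14 (rule 30): 1010011001

Answer: none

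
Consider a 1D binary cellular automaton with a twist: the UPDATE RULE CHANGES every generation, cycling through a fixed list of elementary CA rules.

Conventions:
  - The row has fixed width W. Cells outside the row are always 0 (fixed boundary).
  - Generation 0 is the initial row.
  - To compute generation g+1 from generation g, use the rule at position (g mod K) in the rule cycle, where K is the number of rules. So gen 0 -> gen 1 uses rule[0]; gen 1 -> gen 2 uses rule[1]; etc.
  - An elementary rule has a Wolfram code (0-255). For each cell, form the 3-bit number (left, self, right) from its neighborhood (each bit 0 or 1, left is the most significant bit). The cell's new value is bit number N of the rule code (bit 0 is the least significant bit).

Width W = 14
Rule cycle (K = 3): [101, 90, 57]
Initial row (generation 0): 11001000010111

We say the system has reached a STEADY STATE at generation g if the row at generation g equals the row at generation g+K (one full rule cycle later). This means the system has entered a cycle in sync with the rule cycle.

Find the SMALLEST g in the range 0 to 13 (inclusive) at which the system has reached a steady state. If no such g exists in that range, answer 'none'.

Gen 0: 11001000010111
Gen 1 (rule 101): 01001011011001
Gen 2 (rule 90): 10110011011110
Gen 3 (rule 57): 01101010110001
Gen 4 (rule 101): 00111111010101
Gen 5 (rule 90): 01100001000000
Gen 6 (rule 57): 01011100111111
Gen 7 (rule 101): 01100100000001
Gen 8 (rule 90): 11111010000010
Gen 9 (rule 57): 10000101111001
Gen 10 (rule 101): 10110110001001
Gen 11 (rule 90): 00110111010110
Gen 12 (rule 57): 10101100101101
Gen 13 (rule 101): 11110100110111
Gen 14 (rule 90): 10010011110101
Gen 15 (rule 57): 01001010001010
Gen 16 (rule 101): 01001110101110

Answer: none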